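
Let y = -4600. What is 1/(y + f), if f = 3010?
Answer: -1/1590 ≈ -0.00062893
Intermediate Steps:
1/(y + f) = 1/(-4600 + 3010) = 1/(-1590) = -1/1590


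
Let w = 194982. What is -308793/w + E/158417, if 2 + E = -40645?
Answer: -18947831345/10296154498 ≈ -1.8403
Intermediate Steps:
E = -40647 (E = -2 - 40645 = -40647)
-308793/w + E/158417 = -308793/194982 - 40647/158417 = -308793*1/194982 - 40647*1/158417 = -102931/64994 - 40647/158417 = -18947831345/10296154498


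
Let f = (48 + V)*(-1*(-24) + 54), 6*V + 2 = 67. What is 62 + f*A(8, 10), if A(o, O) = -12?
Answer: -55006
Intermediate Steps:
V = 65/6 (V = -⅓ + (⅙)*67 = -⅓ + 67/6 = 65/6 ≈ 10.833)
f = 4589 (f = (48 + 65/6)*(-1*(-24) + 54) = 353*(24 + 54)/6 = (353/6)*78 = 4589)
62 + f*A(8, 10) = 62 + 4589*(-12) = 62 - 55068 = -55006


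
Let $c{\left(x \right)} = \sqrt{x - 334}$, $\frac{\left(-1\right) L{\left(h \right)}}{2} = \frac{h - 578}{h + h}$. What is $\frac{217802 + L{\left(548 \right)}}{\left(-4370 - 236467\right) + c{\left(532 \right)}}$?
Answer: $- \frac{4790871135877}{5297558047218} - \frac{59677763 \sqrt{22}}{5297558047218} \approx -0.90441$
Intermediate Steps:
$L{\left(h \right)} = - \frac{-578 + h}{h}$ ($L{\left(h \right)} = - 2 \frac{h - 578}{h + h} = - 2 \frac{-578 + h}{2 h} = - \frac{-578 + h}{h}$)
$c{\left(x \right)} = \sqrt{-334 + x}$
$\frac{217802 + L{\left(548 \right)}}{\left(-4370 - 236467\right) + c{\left(532 \right)}} = \frac{217802 + \frac{578 - 548}{548}}{\left(-4370 - 236467\right) + \sqrt{-334 + 532}} = \frac{217802 + \frac{578 - 548}{548}}{\left(-4370 - 236467\right) + \sqrt{198}} = \frac{217802 + \frac{1}{548} \cdot 30}{-240837 + 3 \sqrt{22}} = \frac{217802 + \frac{15}{274}}{-240837 + 3 \sqrt{22}} = \frac{59677763}{274 \left(-240837 + 3 \sqrt{22}\right)}$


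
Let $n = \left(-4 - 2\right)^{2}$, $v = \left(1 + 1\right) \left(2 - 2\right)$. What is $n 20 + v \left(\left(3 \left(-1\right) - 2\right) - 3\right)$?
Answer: $720$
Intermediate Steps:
$v = 0$ ($v = 2 \cdot 0 = 0$)
$n = 36$ ($n = \left(-6\right)^{2} = 36$)
$n 20 + v \left(\left(3 \left(-1\right) - 2\right) - 3\right) = 36 \cdot 20 + 0 \left(\left(3 \left(-1\right) - 2\right) - 3\right) = 720 + 0 \left(\left(-3 - 2\right) - 3\right) = 720 + 0 \left(-5 - 3\right) = 720 + 0 \left(-8\right) = 720 + 0 = 720$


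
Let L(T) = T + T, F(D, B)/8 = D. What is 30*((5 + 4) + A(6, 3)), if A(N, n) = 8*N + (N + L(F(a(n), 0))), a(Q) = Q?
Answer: 3330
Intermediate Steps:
F(D, B) = 8*D
L(T) = 2*T
A(N, n) = 9*N + 16*n (A(N, n) = 8*N + (N + 2*(8*n)) = 8*N + (N + 16*n) = 9*N + 16*n)
30*((5 + 4) + A(6, 3)) = 30*((5 + 4) + (9*6 + 16*3)) = 30*(9 + (54 + 48)) = 30*(9 + 102) = 30*111 = 3330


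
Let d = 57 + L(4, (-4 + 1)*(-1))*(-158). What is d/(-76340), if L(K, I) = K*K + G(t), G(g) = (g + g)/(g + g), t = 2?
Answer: 239/6940 ≈ 0.034438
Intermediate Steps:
G(g) = 1 (G(g) = (2*g)/((2*g)) = (2*g)*(1/(2*g)) = 1)
L(K, I) = 1 + K² (L(K, I) = K*K + 1 = K² + 1 = 1 + K²)
d = -2629 (d = 57 + (1 + 4²)*(-158) = 57 + (1 + 16)*(-158) = 57 + 17*(-158) = 57 - 2686 = -2629)
d/(-76340) = -2629/(-76340) = -2629*(-1/76340) = 239/6940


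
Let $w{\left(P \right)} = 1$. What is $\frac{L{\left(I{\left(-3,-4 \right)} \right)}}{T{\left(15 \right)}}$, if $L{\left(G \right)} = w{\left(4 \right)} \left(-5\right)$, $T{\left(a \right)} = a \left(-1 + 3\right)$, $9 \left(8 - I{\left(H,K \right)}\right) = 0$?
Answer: $- \frac{1}{6} \approx -0.16667$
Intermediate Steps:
$I{\left(H,K \right)} = 8$ ($I{\left(H,K \right)} = 8 - 0 = 8 + 0 = 8$)
$T{\left(a \right)} = 2 a$ ($T{\left(a \right)} = a 2 = 2 a$)
$L{\left(G \right)} = -5$ ($L{\left(G \right)} = 1 \left(-5\right) = -5$)
$\frac{L{\left(I{\left(-3,-4 \right)} \right)}}{T{\left(15 \right)}} = - \frac{5}{2 \cdot 15} = - \frac{5}{30} = \left(-5\right) \frac{1}{30} = - \frac{1}{6}$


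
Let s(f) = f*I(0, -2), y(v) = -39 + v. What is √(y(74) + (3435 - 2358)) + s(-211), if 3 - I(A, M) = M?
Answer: -1055 + 2*√278 ≈ -1021.7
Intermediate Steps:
I(A, M) = 3 - M
s(f) = 5*f (s(f) = f*(3 - 1*(-2)) = f*(3 + 2) = f*5 = 5*f)
√(y(74) + (3435 - 2358)) + s(-211) = √((-39 + 74) + (3435 - 2358)) + 5*(-211) = √(35 + 1077) - 1055 = √1112 - 1055 = 2*√278 - 1055 = -1055 + 2*√278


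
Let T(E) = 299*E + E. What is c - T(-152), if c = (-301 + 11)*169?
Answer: -3410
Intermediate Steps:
T(E) = 300*E
c = -49010 (c = -290*169 = -49010)
c - T(-152) = -49010 - 300*(-152) = -49010 - 1*(-45600) = -49010 + 45600 = -3410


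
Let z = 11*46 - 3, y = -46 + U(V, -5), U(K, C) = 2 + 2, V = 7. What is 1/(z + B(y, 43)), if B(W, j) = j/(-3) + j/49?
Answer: 147/71963 ≈ 0.0020427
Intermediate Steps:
U(K, C) = 4
y = -42 (y = -46 + 4 = -42)
B(W, j) = -46*j/147 (B(W, j) = j*(-⅓) + j*(1/49) = -j/3 + j/49 = -46*j/147)
z = 503 (z = 506 - 3 = 503)
1/(z + B(y, 43)) = 1/(503 - 46/147*43) = 1/(503 - 1978/147) = 1/(71963/147) = 147/71963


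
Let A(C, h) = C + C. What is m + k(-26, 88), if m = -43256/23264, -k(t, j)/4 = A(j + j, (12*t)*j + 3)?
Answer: -4099871/2908 ≈ -1409.9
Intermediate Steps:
A(C, h) = 2*C
k(t, j) = -16*j (k(t, j) = -8*(j + j) = -8*2*j = -16*j)
m = -5407/2908 (m = -43256*1/23264 = -5407/2908 ≈ -1.8594)
m + k(-26, 88) = -5407/2908 - 16*88 = -5407/2908 - 1408 = -4099871/2908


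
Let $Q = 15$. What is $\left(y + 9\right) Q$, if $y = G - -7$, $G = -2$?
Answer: $210$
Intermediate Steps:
$y = 5$ ($y = -2 - -7 = -2 + 7 = 5$)
$\left(y + 9\right) Q = \left(5 + 9\right) 15 = 14 \cdot 15 = 210$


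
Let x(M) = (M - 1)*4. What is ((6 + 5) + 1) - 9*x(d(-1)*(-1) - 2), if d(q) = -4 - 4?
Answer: -168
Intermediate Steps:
d(q) = -8
x(M) = -4 + 4*M (x(M) = (-1 + M)*4 = -4 + 4*M)
((6 + 5) + 1) - 9*x(d(-1)*(-1) - 2) = ((6 + 5) + 1) - 9*(-4 + 4*(-8*(-1) - 2)) = (11 + 1) - 9*(-4 + 4*(8 - 2)) = 12 - 9*(-4 + 4*6) = 12 - 9*(-4 + 24) = 12 - 9*20 = 12 - 180 = -168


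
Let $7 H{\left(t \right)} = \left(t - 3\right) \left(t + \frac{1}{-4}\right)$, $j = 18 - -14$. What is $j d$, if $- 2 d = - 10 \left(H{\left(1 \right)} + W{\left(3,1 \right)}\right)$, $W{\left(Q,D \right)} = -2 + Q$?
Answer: $\frac{880}{7} \approx 125.71$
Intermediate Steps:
$j = 32$ ($j = 18 + 14 = 32$)
$H{\left(t \right)} = \frac{\left(-3 + t\right) \left(- \frac{1}{4} + t\right)}{7}$ ($H{\left(t \right)} = \frac{\left(t - 3\right) \left(t + \frac{1}{-4}\right)}{7} = \frac{\left(-3 + t\right) \left(t - \frac{1}{4}\right)}{7} = \frac{\left(-3 + t\right) \left(- \frac{1}{4} + t\right)}{7}$)
$d = \frac{55}{14}$ ($d = - \frac{\left(-10\right) \left(\left(\frac{3}{28} - \frac{13}{28} + \frac{1^{2}}{7}\right) + \left(-2 + 3\right)\right)}{2} = - \frac{\left(-10\right) \left(\left(\frac{3}{28} - \frac{13}{28} + \frac{1}{7} \cdot 1\right) + 1\right)}{2} = - \frac{\left(-10\right) \left(\left(\frac{3}{28} - \frac{13}{28} + \frac{1}{7}\right) + 1\right)}{2} = - \frac{\left(-10\right) \left(- \frac{3}{14} + 1\right)}{2} = - \frac{\left(-10\right) \frac{11}{14}}{2} = \left(- \frac{1}{2}\right) \left(- \frac{55}{7}\right) = \frac{55}{14} \approx 3.9286$)
$j d = 32 \cdot \frac{55}{14} = \frac{880}{7}$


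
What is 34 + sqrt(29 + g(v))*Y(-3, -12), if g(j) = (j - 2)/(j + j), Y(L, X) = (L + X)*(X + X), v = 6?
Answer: 34 + 240*sqrt(66) ≈ 1983.8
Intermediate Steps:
Y(L, X) = 2*X*(L + X) (Y(L, X) = (L + X)*(2*X) = 2*X*(L + X))
g(j) = (-2 + j)/(2*j) (g(j) = (-2 + j)/((2*j)) = (-2 + j)*(1/(2*j)) = (-2 + j)/(2*j))
34 + sqrt(29 + g(v))*Y(-3, -12) = 34 + sqrt(29 + (1/2)*(-2 + 6)/6)*(2*(-12)*(-3 - 12)) = 34 + sqrt(29 + (1/2)*(1/6)*4)*(2*(-12)*(-15)) = 34 + sqrt(29 + 1/3)*360 = 34 + sqrt(88/3)*360 = 34 + (2*sqrt(66)/3)*360 = 34 + 240*sqrt(66)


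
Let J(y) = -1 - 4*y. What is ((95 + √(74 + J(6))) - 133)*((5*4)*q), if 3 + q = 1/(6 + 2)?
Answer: 3565/2 ≈ 1782.5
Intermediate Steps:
q = -23/8 (q = -3 + 1/(6 + 2) = -3 + 1/8 = -3 + ⅛ = -23/8 ≈ -2.8750)
((95 + √(74 + J(6))) - 133)*((5*4)*q) = ((95 + √(74 + (-1 - 4*6))) - 133)*((5*4)*(-23/8)) = ((95 + √(74 + (-1 - 24))) - 133)*(20*(-23/8)) = ((95 + √(74 - 25)) - 133)*(-115/2) = ((95 + √49) - 133)*(-115/2) = ((95 + 7) - 133)*(-115/2) = (102 - 133)*(-115/2) = -31*(-115/2) = 3565/2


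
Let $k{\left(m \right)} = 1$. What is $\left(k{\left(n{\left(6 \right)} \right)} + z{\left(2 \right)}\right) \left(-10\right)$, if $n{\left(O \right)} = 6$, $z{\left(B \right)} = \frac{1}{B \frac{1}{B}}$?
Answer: $-20$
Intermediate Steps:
$z{\left(B \right)} = 1$ ($z{\left(B \right)} = 1^{-1} = 1$)
$\left(k{\left(n{\left(6 \right)} \right)} + z{\left(2 \right)}\right) \left(-10\right) = \left(1 + 1\right) \left(-10\right) = 2 \left(-10\right) = -20$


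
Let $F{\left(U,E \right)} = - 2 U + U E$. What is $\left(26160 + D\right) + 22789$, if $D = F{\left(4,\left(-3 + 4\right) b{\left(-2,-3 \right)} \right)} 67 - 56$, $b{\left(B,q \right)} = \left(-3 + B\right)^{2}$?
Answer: $55057$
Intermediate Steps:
$F{\left(U,E \right)} = - 2 U + E U$
$D = 6108$ ($D = 4 \left(-2 + \left(-3 + 4\right) \left(-3 - 2\right)^{2}\right) 67 - 56 = 4 \left(-2 + 1 \left(-5\right)^{2}\right) 67 - 56 = 4 \left(-2 + 1 \cdot 25\right) 67 - 56 = 4 \left(-2 + 25\right) 67 - 56 = 4 \cdot 23 \cdot 67 - 56 = 92 \cdot 67 - 56 = 6164 - 56 = 6108$)
$\left(26160 + D\right) + 22789 = \left(26160 + 6108\right) + 22789 = 32268 + 22789 = 55057$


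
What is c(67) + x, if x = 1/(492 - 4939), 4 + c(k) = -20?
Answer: -106729/4447 ≈ -24.000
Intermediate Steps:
c(k) = -24 (c(k) = -4 - 20 = -24)
x = -1/4447 (x = 1/(-4447) = -1/4447 ≈ -0.00022487)
c(67) + x = -24 - 1/4447 = -106729/4447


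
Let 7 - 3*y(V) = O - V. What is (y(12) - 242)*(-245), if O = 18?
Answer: 177625/3 ≈ 59208.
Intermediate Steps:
y(V) = -11/3 + V/3 (y(V) = 7/3 - (18 - V)/3 = 7/3 + (-6 + V/3) = -11/3 + V/3)
(y(12) - 242)*(-245) = ((-11/3 + (⅓)*12) - 242)*(-245) = ((-11/3 + 4) - 242)*(-245) = (⅓ - 242)*(-245) = -725/3*(-245) = 177625/3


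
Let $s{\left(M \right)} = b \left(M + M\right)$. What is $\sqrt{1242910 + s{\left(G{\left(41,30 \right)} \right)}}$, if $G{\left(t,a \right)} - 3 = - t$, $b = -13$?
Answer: $\sqrt{1243898} \approx 1115.3$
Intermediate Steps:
$G{\left(t,a \right)} = 3 - t$
$s{\left(M \right)} = - 26 M$ ($s{\left(M \right)} = - 13 \left(M + M\right) = - 13 \cdot 2 M = - 26 M$)
$\sqrt{1242910 + s{\left(G{\left(41,30 \right)} \right)}} = \sqrt{1242910 - 26 \left(3 - 41\right)} = \sqrt{1242910 - -988} = \sqrt{1242910 + 988} = \sqrt{1243898}$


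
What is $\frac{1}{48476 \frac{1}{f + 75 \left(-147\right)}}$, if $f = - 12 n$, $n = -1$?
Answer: $- \frac{11013}{48476} \approx -0.22718$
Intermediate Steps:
$f = 12$ ($f = \left(-12\right) \left(-1\right) = 12$)
$\frac{1}{48476 \frac{1}{f + 75 \left(-147\right)}} = \frac{1}{48476 \frac{1}{12 + 75 \left(-147\right)}} = \frac{1}{48476 \frac{1}{12 - 11025}} = \frac{1}{48476 \frac{1}{-11013}} = \frac{1}{48476 \left(- \frac{1}{11013}\right)} = \frac{1}{- \frac{48476}{11013}} = - \frac{11013}{48476}$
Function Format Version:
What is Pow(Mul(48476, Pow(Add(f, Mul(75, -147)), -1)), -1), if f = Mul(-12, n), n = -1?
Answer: Rational(-11013, 48476) ≈ -0.22718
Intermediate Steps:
f = 12 (f = Mul(-12, -1) = 12)
Pow(Mul(48476, Pow(Add(f, Mul(75, -147)), -1)), -1) = Pow(Mul(48476, Pow(Add(12, Mul(75, -147)), -1)), -1) = Pow(Mul(48476, Pow(Add(12, -11025), -1)), -1) = Pow(Mul(48476, Pow(-11013, -1)), -1) = Pow(Mul(48476, Rational(-1, 11013)), -1) = Pow(Rational(-48476, 11013), -1) = Rational(-11013, 48476)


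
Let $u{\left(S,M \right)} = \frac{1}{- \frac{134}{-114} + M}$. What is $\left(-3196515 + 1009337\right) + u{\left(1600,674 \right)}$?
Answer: $- \frac{84173545273}{38485} \approx -2.1872 \cdot 10^{6}$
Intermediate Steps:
$u{\left(S,M \right)} = \frac{1}{\frac{67}{57} + M}$ ($u{\left(S,M \right)} = \frac{1}{\left(-134\right) \left(- \frac{1}{114}\right) + M} = \frac{1}{\frac{67}{57} + M}$)
$\left(-3196515 + 1009337\right) + u{\left(1600,674 \right)} = \left(-3196515 + 1009337\right) + \frac{57}{67 + 57 \cdot 674} = -2187178 + \frac{57}{67 + 38418} = -2187178 + \frac{57}{38485} = - \frac{84173545273}{38485}$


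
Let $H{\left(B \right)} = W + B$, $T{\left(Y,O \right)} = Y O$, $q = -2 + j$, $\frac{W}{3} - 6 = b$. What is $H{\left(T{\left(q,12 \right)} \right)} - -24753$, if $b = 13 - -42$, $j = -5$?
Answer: $24852$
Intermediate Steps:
$b = 55$ ($b = 13 + 42 = 55$)
$W = 183$ ($W = 18 + 3 \cdot 55 = 18 + 165 = 183$)
$q = -7$ ($q = -2 - 5 = -7$)
$T{\left(Y,O \right)} = O Y$
$H{\left(B \right)} = 183 + B$
$H{\left(T{\left(q,12 \right)} \right)} - -24753 = \left(183 + 12 \left(-7\right)\right) - -24753 = \left(183 - 84\right) + 24753 = 99 + 24753 = 24852$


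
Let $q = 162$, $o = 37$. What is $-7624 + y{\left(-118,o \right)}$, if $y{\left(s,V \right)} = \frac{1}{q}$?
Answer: $- \frac{1235087}{162} \approx -7624.0$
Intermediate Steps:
$y{\left(s,V \right)} = \frac{1}{162}$
$-7624 + y{\left(-118,o \right)} = -7624 + \frac{1}{162} = - \frac{1235087}{162}$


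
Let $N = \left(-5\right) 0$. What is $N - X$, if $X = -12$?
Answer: $12$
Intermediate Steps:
$N = 0$
$N - X = 0 - -12 = 0 + 12 = 12$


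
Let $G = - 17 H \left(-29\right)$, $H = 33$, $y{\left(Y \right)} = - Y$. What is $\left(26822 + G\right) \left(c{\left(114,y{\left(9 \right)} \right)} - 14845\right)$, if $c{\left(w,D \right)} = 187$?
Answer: $-631627878$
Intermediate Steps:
$G = 16269$ ($G = \left(-17\right) 33 \left(-29\right) = \left(-561\right) \left(-29\right) = 16269$)
$\left(26822 + G\right) \left(c{\left(114,y{\left(9 \right)} \right)} - 14845\right) = \left(26822 + 16269\right) \left(187 - 14845\right) = 43091 \left(-14658\right) = -631627878$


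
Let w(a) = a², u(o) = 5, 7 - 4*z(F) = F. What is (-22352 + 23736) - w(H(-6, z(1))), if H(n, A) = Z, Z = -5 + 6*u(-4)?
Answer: 759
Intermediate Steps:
z(F) = 7/4 - F/4
Z = 25 (Z = -5 + 6*5 = -5 + 30 = 25)
H(n, A) = 25
(-22352 + 23736) - w(H(-6, z(1))) = (-22352 + 23736) - 1*25² = 1384 - 1*625 = 1384 - 625 = 759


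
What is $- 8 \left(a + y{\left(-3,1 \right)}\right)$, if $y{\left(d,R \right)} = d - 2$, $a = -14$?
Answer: $152$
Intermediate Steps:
$y{\left(d,R \right)} = -2 + d$
$- 8 \left(a + y{\left(-3,1 \right)}\right) = - 8 \left(-14 - 5\right) = \left(-8\right) \left(-19\right) = 152$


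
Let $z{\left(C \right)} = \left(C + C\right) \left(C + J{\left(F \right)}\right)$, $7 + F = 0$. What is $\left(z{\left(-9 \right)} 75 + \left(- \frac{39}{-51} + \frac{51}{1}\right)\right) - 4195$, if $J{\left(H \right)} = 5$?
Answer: $\frac{21365}{17} \approx 1256.8$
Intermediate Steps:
$F = -7$ ($F = -7 + 0 = -7$)
$z{\left(C \right)} = 2 C \left(5 + C\right)$ ($z{\left(C \right)} = \left(C + C\right) \left(C + 5\right) = 2 C \left(5 + C\right)$)
$\left(z{\left(-9 \right)} 75 + \left(- \frac{39}{-51} + \frac{51}{1}\right)\right) - 4195 = \left(2 \left(-9\right) \left(5 - 9\right) 75 + \left(- \frac{39}{-51} + \frac{51}{1}\right)\right) - 4195 = \left(2 \left(-9\right) \left(-4\right) 75 + \left(\left(-39\right) \left(- \frac{1}{51}\right) + 51 \cdot 1\right)\right) - 4195 = \left(72 \cdot 75 + \left(\frac{13}{17} + 51\right)\right) - 4195 = \left(5400 + \frac{880}{17}\right) - 4195 = \frac{92680}{17} - 4195 = \frac{21365}{17}$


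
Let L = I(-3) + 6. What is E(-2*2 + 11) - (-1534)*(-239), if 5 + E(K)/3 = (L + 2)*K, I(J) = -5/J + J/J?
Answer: -366417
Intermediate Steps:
I(J) = 1 - 5/J (I(J) = -5/J + 1 = 1 - 5/J)
L = 26/3 (L = (-5 - 3)/(-3) + 6 = -⅓*(-8) + 6 = 8/3 + 6 = 26/3 ≈ 8.6667)
E(K) = -15 + 32*K (E(K) = -15 + 3*((26/3 + 2)*K) = -15 + 3*(32*K/3) = -15 + 32*K)
E(-2*2 + 11) - (-1534)*(-239) = (-15 + 32*(-2*2 + 11)) - (-1534)*(-239) = (-15 + 32*(-4 + 11)) - 1*366626 = (-15 + 32*7) - 366626 = (-15 + 224) - 366626 = 209 - 366626 = -366417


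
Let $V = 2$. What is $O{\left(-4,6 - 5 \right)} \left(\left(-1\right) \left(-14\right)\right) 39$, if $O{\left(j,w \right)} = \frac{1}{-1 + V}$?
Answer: $546$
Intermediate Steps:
$O{\left(j,w \right)} = 1$ ($O{\left(j,w \right)} = \frac{1}{-1 + 2} = 1^{-1} = 1$)
$O{\left(-4,6 - 5 \right)} \left(\left(-1\right) \left(-14\right)\right) 39 = 1 \left(\left(-1\right) \left(-14\right)\right) 39 = 1 \cdot 14 \cdot 39 = 14 \cdot 39 = 546$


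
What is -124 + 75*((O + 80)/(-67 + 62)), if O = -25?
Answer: -949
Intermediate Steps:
-124 + 75*((O + 80)/(-67 + 62)) = -124 + 75*((-25 + 80)/(-67 + 62)) = -124 + 75*(55/(-5)) = -124 + 75*(55*(-⅕)) = -124 + 75*(-11) = -124 - 825 = -949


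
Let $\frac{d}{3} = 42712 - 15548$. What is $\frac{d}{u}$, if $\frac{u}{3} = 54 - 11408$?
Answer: $- \frac{13582}{5677} \approx -2.3925$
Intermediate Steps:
$u = -34062$ ($u = 3 \left(54 - 11408\right) = 3 \left(-11354\right) = -34062$)
$d = 81492$ ($d = 3 \left(42712 - 15548\right) = 3 \cdot 27164 = 81492$)
$\frac{d}{u} = \frac{81492}{-34062} = 81492 \left(- \frac{1}{34062}\right) = - \frac{13582}{5677}$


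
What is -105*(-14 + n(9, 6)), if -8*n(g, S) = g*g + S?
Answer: 20895/8 ≈ 2611.9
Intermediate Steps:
n(g, S) = -S/8 - g**2/8 (n(g, S) = -(g*g + S)/8 = -(g**2 + S)/8 = -(S + g**2)/8 = -S/8 - g**2/8)
-105*(-14 + n(9, 6)) = -105*(-14 + (-1/8*6 - 1/8*9**2)) = -105*(-14 + (-3/4 - 1/8*81)) = -105*(-14 + (-3/4 - 81/8)) = -105*(-14 - 87/8) = -105*(-199/8) = 20895/8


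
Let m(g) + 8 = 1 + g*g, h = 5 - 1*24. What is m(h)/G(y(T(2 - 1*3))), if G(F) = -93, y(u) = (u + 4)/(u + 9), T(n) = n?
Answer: -118/31 ≈ -3.8064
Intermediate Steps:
y(u) = (4 + u)/(9 + u)
h = -19 (h = 5 - 24 = -19)
m(g) = -7 + g**2 (m(g) = -8 + (1 + g*g) = -8 + (1 + g**2) = -7 + g**2)
m(h)/G(y(T(2 - 1*3))) = (-7 + (-19)**2)/(-93) = (-7 + 361)*(-1/93) = 354*(-1/93) = -118/31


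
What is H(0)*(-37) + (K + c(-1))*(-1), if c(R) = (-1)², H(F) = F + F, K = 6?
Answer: -7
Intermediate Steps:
H(F) = 2*F
c(R) = 1
H(0)*(-37) + (K + c(-1))*(-1) = (2*0)*(-37) + (6 + 1)*(-1) = 0*(-37) + 7*(-1) = 0 - 7 = -7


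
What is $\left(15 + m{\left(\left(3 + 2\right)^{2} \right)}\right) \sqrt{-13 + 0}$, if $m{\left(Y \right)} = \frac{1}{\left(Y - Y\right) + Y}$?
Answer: $\frac{376 i \sqrt{13}}{25} \approx 54.227 i$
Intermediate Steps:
$m{\left(Y \right)} = \frac{1}{Y}$ ($m{\left(Y \right)} = \frac{1}{0 + Y} = \frac{1}{Y}$)
$\left(15 + m{\left(\left(3 + 2\right)^{2} \right)}\right) \sqrt{-13 + 0} = \left(15 + \frac{1}{\left(3 + 2\right)^{2}}\right) \sqrt{-13 + 0} = \left(15 + \frac{1}{5^{2}}\right) \sqrt{-13} = \left(15 + \frac{1}{25}\right) i \sqrt{13} = \frac{376 i \sqrt{13}}{25}$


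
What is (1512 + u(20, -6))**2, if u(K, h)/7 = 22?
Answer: 2775556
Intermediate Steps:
u(K, h) = 154 (u(K, h) = 7*22 = 154)
(1512 + u(20, -6))**2 = (1512 + 154)**2 = 1666**2 = 2775556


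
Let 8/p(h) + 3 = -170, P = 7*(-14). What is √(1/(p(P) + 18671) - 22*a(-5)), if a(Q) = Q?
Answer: √45906914176869/646015 ≈ 10.488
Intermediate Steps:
P = -98
p(h) = -8/173 (p(h) = 8/(-3 - 170) = 8/(-173) = 8*(-1/173) = -8/173)
√(1/(p(P) + 18671) - 22*a(-5)) = √(1/(-8/173 + 18671) - 22*(-5)) = √(1/(3230075/173) + 110) = √(173/3230075 + 110) = √(355308423/3230075) = √45906914176869/646015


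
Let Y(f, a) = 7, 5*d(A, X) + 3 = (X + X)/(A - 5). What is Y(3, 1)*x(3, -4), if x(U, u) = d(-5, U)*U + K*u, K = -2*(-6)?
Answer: -8778/25 ≈ -351.12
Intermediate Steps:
d(A, X) = -⅗ + 2*X/(5*(-5 + A)) (d(A, X) = -⅗ + ((X + X)/(A - 5))/5 = -⅗ + ((2*X)/(-5 + A))/5 = -⅗ + (2*X/(-5 + A))/5 = -⅗ + 2*X/(5*(-5 + A)))
K = 12
x(U, u) = 12*u + U*(-⅗ - U/25) (x(U, u) = ((15 - 3*(-5) + 2*U)/(5*(-5 - 5)))*U + 12*u = ((⅕)*(15 + 15 + 2*U)/(-10))*U + 12*u = ((⅕)*(-⅒)*(30 + 2*U))*U + 12*u = (-⅗ - U/25)*U + 12*u = U*(-⅗ - U/25) + 12*u = 12*u + U*(-⅗ - U/25))
Y(3, 1)*x(3, -4) = 7*(12*(-4) - 1/25*3*(15 + 3)) = 7*(-48 - 1/25*3*18) = 7*(-48 - 54/25) = 7*(-1254/25) = -8778/25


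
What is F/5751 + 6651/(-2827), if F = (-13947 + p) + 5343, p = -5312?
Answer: -1092823/228987 ≈ -4.7724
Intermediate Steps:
F = -13916 (F = (-13947 - 5312) + 5343 = -19259 + 5343 = -13916)
F/5751 + 6651/(-2827) = -13916/5751 + 6651/(-2827) = -13916*1/5751 + 6651*(-1/2827) = -196/81 - 6651/2827 = -1092823/228987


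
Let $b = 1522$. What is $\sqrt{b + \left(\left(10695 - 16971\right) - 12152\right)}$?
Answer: $i \sqrt{16906} \approx 130.02 i$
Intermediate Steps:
$\sqrt{b + \left(\left(10695 - 16971\right) - 12152\right)} = \sqrt{1522 + \left(\left(10695 - 16971\right) - 12152\right)} = \sqrt{1522 - 18428} = \sqrt{-16906} = i \sqrt{16906}$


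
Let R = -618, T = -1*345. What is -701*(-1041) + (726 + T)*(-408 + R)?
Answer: 338835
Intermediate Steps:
T = -345
-701*(-1041) + (726 + T)*(-408 + R) = -701*(-1041) + (726 - 345)*(-408 - 618) = 729741 + 381*(-1026) = 729741 - 390906 = 338835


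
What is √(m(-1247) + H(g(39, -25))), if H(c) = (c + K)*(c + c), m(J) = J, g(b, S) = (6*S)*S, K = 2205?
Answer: √44661253 ≈ 6682.9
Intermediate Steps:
g(b, S) = 6*S²
H(c) = 2*c*(2205 + c) (H(c) = (c + 2205)*(c + c) = (2205 + c)*(2*c) = 2*c*(2205 + c))
√(m(-1247) + H(g(39, -25))) = √(-1247 + 2*(6*(-25)²)*(2205 + 6*(-25)²)) = √(-1247 + 2*(6*625)*(2205 + 6*625)) = √(-1247 + 2*3750*(2205 + 3750)) = √(-1247 + 2*3750*5955) = √(-1247 + 44662500) = √44661253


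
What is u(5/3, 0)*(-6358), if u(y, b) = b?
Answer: 0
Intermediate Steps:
u(5/3, 0)*(-6358) = 0*(-6358) = 0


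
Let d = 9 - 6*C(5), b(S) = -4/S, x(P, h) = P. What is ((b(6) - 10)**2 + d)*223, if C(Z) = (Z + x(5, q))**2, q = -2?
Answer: -957785/9 ≈ -1.0642e+5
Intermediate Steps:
C(Z) = (5 + Z)**2 (C(Z) = (Z + 5)**2 = (5 + Z)**2)
d = -591 (d = 9 - 6*(5 + 5)**2 = 9 - 6*10**2 = 9 - 6*100 = 9 - 600 = -591)
((b(6) - 10)**2 + d)*223 = ((-4/6 - 10)**2 - 591)*223 = ((-4*1/6 - 10)**2 - 591)*223 = ((-2/3 - 10)**2 - 591)*223 = ((-32/3)**2 - 591)*223 = (1024/9 - 591)*223 = -4295/9*223 = -957785/9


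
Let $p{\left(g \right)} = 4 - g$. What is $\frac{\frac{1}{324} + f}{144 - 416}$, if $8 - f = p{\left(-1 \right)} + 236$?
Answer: $\frac{75491}{88128} \approx 0.85661$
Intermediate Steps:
$f = -233$ ($f = 8 - \left(\left(4 - -1\right) + 236\right) = 8 - \left(\left(4 + 1\right) + 236\right) = 8 - \left(5 + 236\right) = 8 - 241 = -233$)
$\frac{\frac{1}{324} + f}{144 - 416} = \frac{\frac{1}{324} - 233}{144 - 416} = \frac{\frac{1}{324} - 233}{-272} = \left(- \frac{75491}{324}\right) \left(- \frac{1}{272}\right) = \frac{75491}{88128}$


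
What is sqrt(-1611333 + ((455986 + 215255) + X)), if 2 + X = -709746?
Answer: 4*I*sqrt(103115) ≈ 1284.5*I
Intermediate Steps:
X = -709748 (X = -2 - 709746 = -709748)
sqrt(-1611333 + ((455986 + 215255) + X)) = sqrt(-1611333 + ((455986 + 215255) - 709748)) = sqrt(-1611333 + (671241 - 709748)) = sqrt(-1611333 - 38507) = sqrt(-1649840) = 4*I*sqrt(103115)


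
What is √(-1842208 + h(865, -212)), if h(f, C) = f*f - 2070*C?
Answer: I*√655143 ≈ 809.41*I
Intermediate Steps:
h(f, C) = f² - 2070*C
√(-1842208 + h(865, -212)) = √(-1842208 + (865² - 2070*(-212))) = √(-1842208 + (748225 + 438840)) = √(-1842208 + 1187065) = √(-655143) = I*√655143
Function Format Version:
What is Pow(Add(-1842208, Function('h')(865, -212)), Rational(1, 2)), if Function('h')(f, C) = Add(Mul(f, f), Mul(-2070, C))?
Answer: Mul(I, Pow(655143, Rational(1, 2))) ≈ Mul(809.41, I)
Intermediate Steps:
Function('h')(f, C) = Add(Pow(f, 2), Mul(-2070, C))
Pow(Add(-1842208, Function('h')(865, -212)), Rational(1, 2)) = Pow(Add(-1842208, Add(Pow(865, 2), Mul(-2070, -212))), Rational(1, 2)) = Pow(Add(-1842208, Add(748225, 438840)), Rational(1, 2)) = Pow(Add(-1842208, 1187065), Rational(1, 2)) = Pow(-655143, Rational(1, 2)) = Mul(I, Pow(655143, Rational(1, 2)))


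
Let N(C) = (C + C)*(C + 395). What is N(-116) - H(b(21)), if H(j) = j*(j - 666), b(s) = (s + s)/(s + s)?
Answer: -64063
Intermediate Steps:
b(s) = 1 (b(s) = (2*s)/((2*s)) = (2*s)*(1/(2*s)) = 1)
H(j) = j*(-666 + j)
N(C) = 2*C*(395 + C) (N(C) = (2*C)*(395 + C) = 2*C*(395 + C))
N(-116) - H(b(21)) = 2*(-116)*(395 - 116) - (-666 + 1) = 2*(-116)*279 - (-665) = -64728 - 1*(-665) = -64728 + 665 = -64063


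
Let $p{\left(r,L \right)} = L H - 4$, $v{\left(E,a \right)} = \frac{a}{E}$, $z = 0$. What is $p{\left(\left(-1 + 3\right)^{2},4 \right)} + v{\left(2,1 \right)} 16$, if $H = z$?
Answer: $4$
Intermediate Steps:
$H = 0$
$p{\left(r,L \right)} = -4$ ($p{\left(r,L \right)} = L 0 - 4 = 0 - 4 = -4$)
$p{\left(\left(-1 + 3\right)^{2},4 \right)} + v{\left(2,1 \right)} 16 = -4 + 1 \cdot \frac{1}{2} \cdot 16 = -4 + \frac{1}{2} \cdot 16 = -4 + 8 = 4$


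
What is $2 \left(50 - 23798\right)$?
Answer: $-47496$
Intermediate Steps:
$2 \left(50 - 23798\right) = 2 \left(-23748\right) = -47496$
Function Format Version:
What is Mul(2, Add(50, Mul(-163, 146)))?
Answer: -47496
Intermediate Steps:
Mul(2, Add(50, Mul(-163, 146))) = Mul(2, Add(50, -23798)) = Mul(2, -23748) = -47496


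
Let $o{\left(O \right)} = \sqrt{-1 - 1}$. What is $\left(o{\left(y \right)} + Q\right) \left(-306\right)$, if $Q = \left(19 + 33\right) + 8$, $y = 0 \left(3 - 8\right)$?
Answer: $-18360 - 306 i \sqrt{2} \approx -18360.0 - 432.75 i$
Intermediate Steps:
$y = 0$ ($y = 0 \left(3 - 8\right) = 0 \left(-5\right) = 0$)
$o{\left(O \right)} = i \sqrt{2}$ ($o{\left(O \right)} = \sqrt{-2} = i \sqrt{2}$)
$Q = 60$ ($Q = 52 + 8 = 60$)
$\left(o{\left(y \right)} + Q\right) \left(-306\right) = \left(i \sqrt{2} + 60\right) \left(-306\right) = \left(60 + i \sqrt{2}\right) \left(-306\right) = -18360 - 306 i \sqrt{2}$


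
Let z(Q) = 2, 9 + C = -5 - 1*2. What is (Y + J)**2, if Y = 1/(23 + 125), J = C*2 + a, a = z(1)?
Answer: 19704721/21904 ≈ 899.59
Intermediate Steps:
C = -16 (C = -9 + (-5 - 1*2) = -9 + (-5 - 2) = -9 - 7 = -16)
a = 2
J = -30 (J = -16*2 + 2 = -32 + 2 = -30)
Y = 1/148 ≈ 0.0067568
(Y + J)**2 = (1/148 - 30)**2 = (-4439/148)**2 = 19704721/21904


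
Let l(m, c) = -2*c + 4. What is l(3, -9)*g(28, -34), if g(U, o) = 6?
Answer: 132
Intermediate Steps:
l(m, c) = 4 - 2*c
l(3, -9)*g(28, -34) = (4 - 2*(-9))*6 = (4 + 18)*6 = 22*6 = 132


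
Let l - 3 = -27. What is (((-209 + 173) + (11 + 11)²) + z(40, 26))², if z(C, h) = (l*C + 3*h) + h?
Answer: 166464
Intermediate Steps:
l = -24 (l = 3 - 27 = -24)
z(C, h) = -24*C + 4*h (z(C, h) = (-24*C + 3*h) + h = -24*C + 4*h)
(((-209 + 173) + (11 + 11)²) + z(40, 26))² = (((-209 + 173) + (11 + 11)²) + (-24*40 + 4*26))² = ((-36 + 22²) + (-960 + 104))² = ((-36 + 484) - 856)² = (448 - 856)² = (-408)² = 166464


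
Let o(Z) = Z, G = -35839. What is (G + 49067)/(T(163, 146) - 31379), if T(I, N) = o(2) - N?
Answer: -13228/31523 ≈ -0.41963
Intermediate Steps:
T(I, N) = 2 - N
(G + 49067)/(T(163, 146) - 31379) = (-35839 + 49067)/((2 - 1*146) - 31379) = 13228/((2 - 146) - 31379) = 13228/(-144 - 31379) = 13228/(-31523) = 13228*(-1/31523) = -13228/31523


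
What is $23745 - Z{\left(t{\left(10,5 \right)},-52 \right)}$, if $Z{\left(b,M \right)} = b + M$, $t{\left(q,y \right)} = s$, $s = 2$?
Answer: $23795$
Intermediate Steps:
$t{\left(q,y \right)} = 2$
$Z{\left(b,M \right)} = M + b$
$23745 - Z{\left(t{\left(10,5 \right)},-52 \right)} = 23745 - \left(-52 + 2\right) = 23745 - -50 = 23745 + 50 = 23795$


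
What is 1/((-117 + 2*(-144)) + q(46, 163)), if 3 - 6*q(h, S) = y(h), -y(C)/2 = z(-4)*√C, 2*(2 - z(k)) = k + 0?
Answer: -14562/5887385 - 48*√46/5887385 ≈ -0.0025287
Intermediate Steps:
z(k) = 2 - k/2 (z(k) = 2 - (k + 0)/2 = 2 - k/2)
y(C) = -8*√C (y(C) = -2*(2 - ½*(-4))*√C = -2*(2 + 2)*√C = -8*√C)
q(h, S) = ½ + 4*√h/3 (q(h, S) = ½ - (-4)*√h/3 = ½ + 4*√h/3)
1/((-117 + 2*(-144)) + q(46, 163)) = 1/((-117 + 2*(-144)) + (½ + 4*√46/3)) = 1/((-117 - 288) + (½ + 4*√46/3)) = 1/(-405 + (½ + 4*√46/3)) = 1/(-809/2 + 4*√46/3)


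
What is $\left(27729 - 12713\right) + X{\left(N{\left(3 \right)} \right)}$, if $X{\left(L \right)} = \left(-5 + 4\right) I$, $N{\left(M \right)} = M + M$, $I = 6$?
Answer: $15010$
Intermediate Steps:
$N{\left(M \right)} = 2 M$
$X{\left(L \right)} = -6$ ($X{\left(L \right)} = \left(-5 + 4\right) 6 = \left(-1\right) 6 = -6$)
$\left(27729 - 12713\right) + X{\left(N{\left(3 \right)} \right)} = \left(27729 - 12713\right) - 6 = 15016 - 6 = 15010$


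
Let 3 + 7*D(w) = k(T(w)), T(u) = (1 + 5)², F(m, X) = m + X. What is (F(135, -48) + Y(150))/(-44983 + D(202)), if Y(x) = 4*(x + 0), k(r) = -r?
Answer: -4809/314920 ≈ -0.015271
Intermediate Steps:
F(m, X) = X + m
T(u) = 36 (T(u) = 6² = 36)
D(w) = -39/7 (D(w) = -3/7 + (-1*36)/7 = -3/7 + (⅐)*(-36) = -3/7 - 36/7 = -39/7)
Y(x) = 4*x
(F(135, -48) + Y(150))/(-44983 + D(202)) = ((-48 + 135) + 4*150)/(-44983 - 39/7) = (87 + 600)/(-314920/7) = 687*(-7/314920) = -4809/314920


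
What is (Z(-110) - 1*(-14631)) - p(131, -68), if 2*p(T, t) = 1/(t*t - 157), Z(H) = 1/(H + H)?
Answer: 14378464363/982740 ≈ 14631.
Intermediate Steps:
Z(H) = 1/(2*H)
p(T, t) = 1/(2*(-157 + t²)) (p(T, t) = 1/(2*(t*t - 157)) = 1/(2*(t² - 157)) = 1/(2*(-157 + t²)))
(Z(-110) - 1*(-14631)) - p(131, -68) = ((½)/(-110) - 1*(-14631)) - 1/(2*(-157 + (-68)²)) = ((½)*(-1/110) + 14631) - 1/(2*(-157 + 4624)) = (-1/220 + 14631) - 1/(2*4467) = 3218819/220 - 1/(2*4467) = 3218819/220 - 1*1/8934 = 3218819/220 - 1/8934 = 14378464363/982740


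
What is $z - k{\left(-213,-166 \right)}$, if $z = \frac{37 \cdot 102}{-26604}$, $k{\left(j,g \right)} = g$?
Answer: $\frac{735415}{4434} \approx 165.86$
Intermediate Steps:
$z = - \frac{629}{4434}$ ($z = 3774 \left(- \frac{1}{26604}\right) = - \frac{629}{4434} \approx -0.14186$)
$z - k{\left(-213,-166 \right)} = - \frac{629}{4434} - -166 = - \frac{629}{4434} + 166 = \frac{735415}{4434}$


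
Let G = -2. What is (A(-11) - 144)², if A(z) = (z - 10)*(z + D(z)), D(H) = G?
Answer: 16641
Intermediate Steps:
D(H) = -2
A(z) = (-10 + z)*(-2 + z) (A(z) = (z - 10)*(z - 2) = (-10 + z)*(-2 + z))
(A(-11) - 144)² = ((20 + (-11)² - 12*(-11)) - 144)² = ((20 + 121 + 132) - 144)² = (273 - 144)² = 129² = 16641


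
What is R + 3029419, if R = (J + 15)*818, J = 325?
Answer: 3307539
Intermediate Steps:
R = 278120 (R = (325 + 15)*818 = 340*818 = 278120)
R + 3029419 = 278120 + 3029419 = 3307539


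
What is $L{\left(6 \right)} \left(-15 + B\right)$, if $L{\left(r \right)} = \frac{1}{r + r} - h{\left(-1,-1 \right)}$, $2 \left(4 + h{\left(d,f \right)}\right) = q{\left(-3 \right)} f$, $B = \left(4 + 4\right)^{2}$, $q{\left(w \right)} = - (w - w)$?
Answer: $\frac{2401}{12} \approx 200.08$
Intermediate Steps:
$q{\left(w \right)} = 0$ ($q{\left(w \right)} = \left(-1\right) 0 = 0$)
$B = 64$ ($B = 8^{2} = 64$)
$h{\left(d,f \right)} = -4$ ($h{\left(d,f \right)} = -4 + \frac{0 f}{2} = -4 + \frac{1}{2} \cdot 0 = -4 + 0 = -4$)
$L{\left(r \right)} = 4 + \frac{1}{2 r}$ ($L{\left(r \right)} = \frac{1}{r + r} - -4 = \frac{1}{2 r} + 4 = 4 + \frac{1}{2 r}$)
$L{\left(6 \right)} \left(-15 + B\right) = \left(4 + \frac{1}{2 \cdot 6}\right) \left(-15 + 64\right) = \left(4 + \frac{1}{2} \cdot \frac{1}{6}\right) 49 = \left(4 + \frac{1}{12}\right) 49 = \frac{49}{12} \cdot 49 = \frac{2401}{12}$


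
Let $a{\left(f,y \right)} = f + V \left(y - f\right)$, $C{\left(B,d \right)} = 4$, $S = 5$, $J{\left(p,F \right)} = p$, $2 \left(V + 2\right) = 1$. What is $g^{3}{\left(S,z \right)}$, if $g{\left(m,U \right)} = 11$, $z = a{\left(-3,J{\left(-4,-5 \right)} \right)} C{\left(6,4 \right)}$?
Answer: $1331$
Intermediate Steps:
$V = - \frac{3}{2}$ ($V = -2 + \frac{1}{2} \cdot 1 = -2 + \frac{1}{2} = - \frac{3}{2} \approx -1.5$)
$a{\left(f,y \right)} = - \frac{3 y}{2} + \frac{5 f}{2}$ ($a{\left(f,y \right)} = f - \frac{3 \left(y - f\right)}{2} = f + \left(- \frac{3 y}{2} + \frac{3 f}{2}\right) = - \frac{3 y}{2} + \frac{5 f}{2}$)
$z = -6$ ($z = \left(\left(- \frac{3}{2}\right) \left(-4\right) + \frac{5}{2} \left(-3\right)\right) 4 = \left(6 - \frac{15}{2}\right) 4 = \left(- \frac{3}{2}\right) 4 = -6$)
$g^{3}{\left(S,z \right)} = 11^{3} = 1331$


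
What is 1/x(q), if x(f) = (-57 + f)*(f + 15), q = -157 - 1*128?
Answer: 1/92340 ≈ 1.0830e-5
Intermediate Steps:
q = -285 (q = -157 - 128 = -285)
x(f) = (-57 + f)*(15 + f)
1/x(q) = 1/(-855 + (-285)**2 - 42*(-285)) = 1/(-855 + 81225 + 11970) = 1/92340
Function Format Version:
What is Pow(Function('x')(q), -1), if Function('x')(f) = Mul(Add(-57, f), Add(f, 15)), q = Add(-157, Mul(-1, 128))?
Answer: Rational(1, 92340) ≈ 1.0830e-5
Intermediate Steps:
q = -285 (q = Add(-157, -128) = -285)
Function('x')(f) = Mul(Add(-57, f), Add(15, f))
Pow(Function('x')(q), -1) = Pow(Add(-855, Pow(-285, 2), Mul(-42, -285)), -1) = Pow(Add(-855, 81225, 11970), -1) = Pow(92340, -1) = Rational(1, 92340)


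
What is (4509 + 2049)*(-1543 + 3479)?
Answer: 12696288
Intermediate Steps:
(4509 + 2049)*(-1543 + 3479) = 6558*1936 = 12696288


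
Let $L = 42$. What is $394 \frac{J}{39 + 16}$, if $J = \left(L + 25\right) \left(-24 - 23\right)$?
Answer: $- \frac{1240706}{55} \approx -22558.0$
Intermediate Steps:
$J = -3149$ ($J = \left(42 + 25\right) \left(-24 - 23\right) = 67 \left(-47\right) = -3149$)
$394 \frac{J}{39 + 16} = 394 \left(- \frac{3149}{39 + 16}\right) = 394 \left(- \frac{3149}{55}\right) = - \frac{1240706}{55}$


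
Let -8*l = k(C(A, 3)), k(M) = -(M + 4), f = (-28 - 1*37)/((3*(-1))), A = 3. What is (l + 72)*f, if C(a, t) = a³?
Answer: 39455/24 ≈ 1644.0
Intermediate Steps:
f = 65/3 (f = (-28 - 37)/(-3) = -65*(-⅓) = 65/3 ≈ 21.667)
k(M) = -4 - M (k(M) = -(4 + M) = -4 - M)
l = 31/8 (l = -(-4 - 1*3³)/8 = -(-4 - 1*27)/8 = -(-4 - 27)/8 = -⅛*(-31) = 31/8 ≈ 3.8750)
(l + 72)*f = (31/8 + 72)*(65/3) = (607/8)*(65/3) = 39455/24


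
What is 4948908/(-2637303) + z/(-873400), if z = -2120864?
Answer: 52957697608/95975851675 ≈ 0.55178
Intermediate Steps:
4948908/(-2637303) + z/(-873400) = 4948908/(-2637303) - 2120864/(-873400) = 4948908*(-1/2637303) - 2120864*(-1/873400) = -1649636/879101 + 265108/109175 = 52957697608/95975851675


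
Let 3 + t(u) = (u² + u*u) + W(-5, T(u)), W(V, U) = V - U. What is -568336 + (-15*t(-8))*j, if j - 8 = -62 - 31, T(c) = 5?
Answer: -421711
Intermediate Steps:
j = -85 (j = 8 + (-62 - 31) = 8 - 93 = -85)
t(u) = -13 + 2*u² (t(u) = -3 + ((u² + u*u) + (-5 - 1*5)) = -3 + ((u² + u²) + (-5 - 5)) = -3 + (2*u² - 10) = -3 + (-10 + 2*u²) = -13 + 2*u²)
-568336 + (-15*t(-8))*j = -568336 - 15*(-13 + 2*(-8)²)*(-85) = -568336 - 15*(-13 + 2*64)*(-85) = -568336 - 15*(-13 + 128)*(-85) = -568336 - 15*115*(-85) = -568336 - 1725*(-85) = -568336 + 146625 = -421711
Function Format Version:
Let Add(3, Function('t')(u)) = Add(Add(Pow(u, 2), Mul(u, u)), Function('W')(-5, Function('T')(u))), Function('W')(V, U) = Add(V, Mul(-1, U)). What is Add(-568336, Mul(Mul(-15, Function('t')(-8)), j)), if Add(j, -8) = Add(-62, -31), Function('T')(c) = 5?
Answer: -421711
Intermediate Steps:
j = -85 (j = Add(8, Add(-62, -31)) = Add(8, -93) = -85)
Function('t')(u) = Add(-13, Mul(2, Pow(u, 2))) (Function('t')(u) = Add(-3, Add(Add(Pow(u, 2), Mul(u, u)), Add(-5, Mul(-1, 5)))) = Add(-3, Add(Add(Pow(u, 2), Pow(u, 2)), Add(-5, -5))) = Add(-3, Add(Mul(2, Pow(u, 2)), -10)) = Add(-3, Add(-10, Mul(2, Pow(u, 2)))) = Add(-13, Mul(2, Pow(u, 2))))
Add(-568336, Mul(Mul(-15, Function('t')(-8)), j)) = Add(-568336, Mul(Mul(-15, Add(-13, Mul(2, Pow(-8, 2)))), -85)) = Add(-568336, Mul(Mul(-15, Add(-13, Mul(2, 64))), -85)) = Add(-568336, Mul(Mul(-15, Add(-13, 128)), -85)) = Add(-568336, Mul(Mul(-15, 115), -85)) = Add(-568336, Mul(-1725, -85)) = Add(-568336, 146625) = -421711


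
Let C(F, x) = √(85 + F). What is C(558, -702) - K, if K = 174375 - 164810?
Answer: -9565 + √643 ≈ -9539.6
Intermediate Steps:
K = 9565
C(558, -702) - K = √(85 + 558) - 1*9565 = √643 - 9565 = -9565 + √643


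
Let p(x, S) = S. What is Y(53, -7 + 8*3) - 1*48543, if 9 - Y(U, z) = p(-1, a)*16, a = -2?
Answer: -48502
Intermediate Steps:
Y(U, z) = 41 (Y(U, z) = 9 - (-2)*16 = 9 - 1*(-32) = 9 + 32 = 41)
Y(53, -7 + 8*3) - 1*48543 = 41 - 1*48543 = 41 - 48543 = -48502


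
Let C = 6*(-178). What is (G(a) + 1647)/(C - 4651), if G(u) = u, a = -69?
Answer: -1578/5719 ≈ -0.27592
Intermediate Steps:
C = -1068
(G(a) + 1647)/(C - 4651) = (-69 + 1647)/(-1068 - 4651) = 1578/(-5719) = 1578*(-1/5719) = -1578/5719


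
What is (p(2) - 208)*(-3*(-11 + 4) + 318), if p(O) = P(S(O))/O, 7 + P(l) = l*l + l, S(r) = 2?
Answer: -141363/2 ≈ -70682.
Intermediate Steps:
P(l) = -7 + l + l² (P(l) = -7 + (l*l + l) = -7 + (l² + l) = -7 + (l + l²) = -7 + l + l²)
p(O) = -1/O (p(O) = (-7 + 2 + 2²)/O = (-7 + 2 + 4)/O = -1/O)
(p(2) - 208)*(-3*(-11 + 4) + 318) = (-1/2 - 208)*(-3*(-11 + 4) + 318) = (-1*½ - 208)*(-3*(-7) + 318) = (-½ - 208)*(21 + 318) = -417/2*339 = -141363/2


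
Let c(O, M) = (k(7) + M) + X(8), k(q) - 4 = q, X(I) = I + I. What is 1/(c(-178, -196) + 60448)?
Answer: 1/60279 ≈ 1.6590e-5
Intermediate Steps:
X(I) = 2*I
k(q) = 4 + q
c(O, M) = 27 + M (c(O, M) = ((4 + 7) + M) + 2*8 = (11 + M) + 16 = 27 + M)
1/(c(-178, -196) + 60448) = 1/((27 - 196) + 60448) = 1/(-169 + 60448) = 1/60279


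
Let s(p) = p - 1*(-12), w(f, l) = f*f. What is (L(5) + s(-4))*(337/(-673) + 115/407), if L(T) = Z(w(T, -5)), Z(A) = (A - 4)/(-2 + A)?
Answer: -12251620/6299953 ≈ -1.9447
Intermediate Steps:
w(f, l) = f**2
Z(A) = (-4 + A)/(-2 + A)
L(T) = (-4 + T**2)/(-2 + T**2)
s(p) = 12 + p (s(p) = p + 12 = 12 + p)
(L(5) + s(-4))*(337/(-673) + 115/407) = ((-4 + 5**2)/(-2 + 5**2) + (12 - 4))*(337/(-673) + 115/407) = ((-4 + 25)/(-2 + 25) + 8)*(337*(-1/673) + 115*(1/407)) = (21/23 + 8)*(-337/673 + 115/407) = ((1/23)*21 + 8)*(-59764/273911) = (21/23 + 8)*(-59764/273911) = (205/23)*(-59764/273911) = -12251620/6299953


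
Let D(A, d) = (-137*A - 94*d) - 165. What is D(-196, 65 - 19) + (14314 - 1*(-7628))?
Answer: 44305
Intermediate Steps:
D(A, d) = -165 - 137*A - 94*d
D(-196, 65 - 19) + (14314 - 1*(-7628)) = (-165 - 137*(-196) - 94*(65 - 19)) + (14314 - 1*(-7628)) = (-165 + 26852 - 94*46) + (14314 + 7628) = (-165 + 26852 - 4324) + 21942 = 22363 + 21942 = 44305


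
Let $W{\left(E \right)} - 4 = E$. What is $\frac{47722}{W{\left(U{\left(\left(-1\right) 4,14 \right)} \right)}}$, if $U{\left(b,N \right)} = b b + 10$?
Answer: $\frac{23861}{15} \approx 1590.7$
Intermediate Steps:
$U{\left(b,N \right)} = 10 + b^{2}$ ($U{\left(b,N \right)} = b^{2} + 10 = 10 + b^{2}$)
$W{\left(E \right)} = 4 + E$
$\frac{47722}{W{\left(U{\left(\left(-1\right) 4,14 \right)} \right)}} = \frac{47722}{4 + \left(10 + \left(\left(-1\right) 4\right)^{2}\right)} = \frac{47722}{4 + \left(10 + \left(-4\right)^{2}\right)} = \frac{47722}{4 + \left(10 + 16\right)} = \frac{47722}{4 + 26} = \frac{47722}{30} = 47722 \cdot \frac{1}{30} = \frac{23861}{15}$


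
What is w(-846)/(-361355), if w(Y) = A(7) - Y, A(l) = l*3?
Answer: -867/361355 ≈ -0.0023993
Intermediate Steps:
A(l) = 3*l
w(Y) = 21 - Y (w(Y) = 3*7 - Y = 21 - Y)
w(-846)/(-361355) = (21 - 1*(-846))/(-361355) = (21 + 846)*(-1/361355) = 867*(-1/361355) = -867/361355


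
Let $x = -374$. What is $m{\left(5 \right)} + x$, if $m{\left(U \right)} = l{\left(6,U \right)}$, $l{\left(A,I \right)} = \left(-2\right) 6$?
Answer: $-386$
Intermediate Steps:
$l{\left(A,I \right)} = -12$
$m{\left(U \right)} = -12$
$m{\left(5 \right)} + x = -12 - 374 = -386$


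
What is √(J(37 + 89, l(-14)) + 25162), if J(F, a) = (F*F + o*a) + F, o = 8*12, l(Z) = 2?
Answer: 14*√211 ≈ 203.36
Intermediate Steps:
o = 96
J(F, a) = F + F² + 96*a (J(F, a) = (F*F + 96*a) + F = (F² + 96*a) + F = F + F² + 96*a)
√(J(37 + 89, l(-14)) + 25162) = √(((37 + 89) + (37 + 89)² + 96*2) + 25162) = √((126 + 126² + 192) + 25162) = √((126 + 15876 + 192) + 25162) = √(16194 + 25162) = √41356 = 14*√211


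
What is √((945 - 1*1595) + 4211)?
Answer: √3561 ≈ 59.674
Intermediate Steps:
√((945 - 1*1595) + 4211) = √((945 - 1595) + 4211) = √(-650 + 4211) = √3561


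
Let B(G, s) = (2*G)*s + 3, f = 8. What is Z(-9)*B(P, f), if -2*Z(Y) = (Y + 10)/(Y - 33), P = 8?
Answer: 131/84 ≈ 1.5595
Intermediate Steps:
Z(Y) = -(10 + Y)/(2*(-33 + Y)) (Z(Y) = -(Y + 10)/(2*(Y - 33)) = -(10 + Y)/(2*(-33 + Y)))
B(G, s) = 3 + 2*G*s (B(G, s) = 2*G*s + 3 = 3 + 2*G*s)
Z(-9)*B(P, f) = ((-10 - 1*(-9))/(2*(-33 - 9)))*(3 + 2*8*8) = ((½)*(-10 + 9)/(-42))*(3 + 128) = ((½)*(-1/42)*(-1))*131 = (1/84)*131 = 131/84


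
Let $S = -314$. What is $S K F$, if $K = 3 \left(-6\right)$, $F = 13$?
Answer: $73476$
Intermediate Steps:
$K = -18$
$S K F = - 314 \left(\left(-18\right) 13\right) = \left(-314\right) \left(-234\right) = 73476$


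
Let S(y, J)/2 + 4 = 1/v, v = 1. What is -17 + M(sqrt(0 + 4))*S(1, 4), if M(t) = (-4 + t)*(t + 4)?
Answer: 55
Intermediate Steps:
S(y, J) = -6 (S(y, J) = -8 + 2/1 = -8 + 2*1 = -8 + 2 = -6)
M(t) = (-4 + t)*(4 + t)
-17 + M(sqrt(0 + 4))*S(1, 4) = -17 + (-16 + (sqrt(0 + 4))**2)*(-6) = -17 + (-16 + (sqrt(4))**2)*(-6) = -17 + (-16 + 2**2)*(-6) = -17 + (-16 + 4)*(-6) = -17 - 12*(-6) = -17 + 72 = 55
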